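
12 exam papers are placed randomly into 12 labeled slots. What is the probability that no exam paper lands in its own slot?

Derangements satisfy D(n) = (n-1)(D(n-1) + D(n-2)), starting from D(0)=1, D(1)=0.
Building up: D(2)=1, D(3)=2, D(4)=9, D(5)=44, D(6)=265, D(7)=1854, D(8)=14833, D(9)=133496, D(10)=1334961, D(11)=14684570, D(12)=176214841.
Total arrangements: 12! = 479001600.
Probability = D(12)/12! = 16019531/43545600.

Final answer: D(12)/12! = 176214841/479001600 = 0.367879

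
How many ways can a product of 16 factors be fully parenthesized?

This is a standard Catalan-number count: the answer is C_n. Here n = 16 - 1 = 15.
C_n = C(2n,n) - C(2n,n+1), so C_{15} = C(30,15) - C(30,16) = 155117520 - 145422675.

Final answer: C_{15} = 9694845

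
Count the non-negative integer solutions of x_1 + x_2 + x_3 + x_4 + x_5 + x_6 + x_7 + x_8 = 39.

Stars and bars with 39 stars and 7 bars:
C(39+8-1, 8-1) = C(46,7).

Final answer: C(46,7) = 53524680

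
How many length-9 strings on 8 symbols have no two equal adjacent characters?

Let g(n) count such strings. g(1) = 8, and each valid string of length n-1 extends in 7 ways (any symbol but the last), so g(n) = 7 g(n-1).
Total: g(9) = 8 x 7^8.

Final answer: 8 x 7^{8} = 46118408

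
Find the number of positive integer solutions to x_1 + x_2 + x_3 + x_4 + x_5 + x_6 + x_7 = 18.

Substitute x'_i = x_i - 1 (so x'_i >= 0). Then sum x'_i = 18 - 7 = 11.
Stars and bars: C(11+7-1, 7-1) = C(17,6).

Final answer: C(17,6) = 12376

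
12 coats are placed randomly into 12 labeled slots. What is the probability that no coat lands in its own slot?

D(n) = (n-1)(D(n-1) + D(n-2)), D(0)=1, D(1)=0.
Building up: D(2)=1, D(3)=2, D(4)=9, D(5)=44, D(6)=265, D(7)=1854, D(8)=14833, D(9)=133496, D(10)=1334961, D(11)=14684570, D(12)=176214841.
Total arrangements: 12! = 479001600.
Probability = D(12)/12! = 16019531/43545600.

Final answer: D(12)/12! = 176214841/479001600 = 0.367879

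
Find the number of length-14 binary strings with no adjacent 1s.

Classify by the final bit: ...0 gives a(n-1) strings, ...01 gives a(n-2) strings. Thus a(n) = a(n-1) + a(n-2) with a(1)=2, a(2)=3.
Building up term by term: a(1)=2, a(2)=3, a(3)=5, a(4)=8, a(5)=13, a(6)=21, a(7)=34, a(8)=55, a(9)=89, a(10)=144, a(11)=233, a(12)=377, a(13)=610, a(14)=987.

Final answer: 987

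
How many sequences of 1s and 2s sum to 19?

Condition on the final move: it is a 1-step (f(n-1) ways to get there) or a 2-step (f(n-2) ways), so f(n) = f(n-1) + f(n-2), with f(1)=1, f(2)=2.
Computing successive values: f(1)=1, f(2)=2, f(3)=3, f(4)=5, f(5)=8, f(6)=13, f(7)=21, f(8)=34, f(9)=55, f(10)=89, f(11)=144, f(12)=233, f(13)=377, f(14)=610, f(15)=987, f(16)=1597, f(17)=2584, f(18)=4181, f(19)=6765.

Final answer: 6765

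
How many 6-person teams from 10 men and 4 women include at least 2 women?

Sum over valid woman counts:
C(4,2)C(10,4) = 1260
C(4,3)C(10,3) = 480
C(4,4)C(10,2) = 45
Total: 1260 + 480 + 45.

Final answer: 1785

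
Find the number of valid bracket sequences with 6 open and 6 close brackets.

This is counted by the nth Catalan number C_n. Here n = 6 (pairs).
C_n = C(2n,n) - C(2n,n+1), so C_{6} = C(12,6) - C(12,7) = 924 - 792.

Final answer: C_{6} = 132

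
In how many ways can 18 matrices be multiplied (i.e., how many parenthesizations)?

This is a standard Catalan-number count: the answer is C_n. Here n = 18 - 1 = 17.
C_n = C(2n,n)/(n+1), so C_{17} = C(34,17)/18 = 2333606220/18.

Final answer: C_{17} = 129644790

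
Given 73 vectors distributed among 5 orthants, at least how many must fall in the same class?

By pigeonhole with 73 objects and 5 categories: ceiling(73/5).

Final answer: 15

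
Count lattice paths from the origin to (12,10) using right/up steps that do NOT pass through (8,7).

Total paths to (12,10): C(22,10) = 646646.
Paths through (8,7): C(15,7) x C(7,3) = 225225.
Avoiding (8,7): 646646 - 225225.

Final answer: 421421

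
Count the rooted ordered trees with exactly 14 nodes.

The structures are counted by the Catalan number C_n. Here n = 14 - 1 = 13.
C_n = (2n)!/(n!(n+1)!), so C_{13} = 26!/(13! x 14!) = C(26,13)/14 = 10400600/14.

Final answer: C_{13} = 742900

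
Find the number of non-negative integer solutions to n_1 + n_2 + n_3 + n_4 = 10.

Stars and bars with 10 stars and 3 bars:
C(10+4-1, 4-1) = C(13,3).

Final answer: C(13,3) = 286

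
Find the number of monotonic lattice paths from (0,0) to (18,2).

Each path has 18 right steps and 2 up steps in some order (20 steps total).
Choose which 2 of the 20 steps are up: C(20,2).

Final answer: C(20,2) = 190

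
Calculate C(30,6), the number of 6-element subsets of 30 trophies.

C(30,6) = 30!/(6! x 24!).

Final answer: \binom{30}{6} = 593775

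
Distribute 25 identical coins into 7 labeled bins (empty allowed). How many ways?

Stars and bars: C(n+k-1, k-1) = C(31,6).

Final answer: C(31,6) = 736281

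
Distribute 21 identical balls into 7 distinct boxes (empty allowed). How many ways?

Stars and bars: C(n+k-1, k-1) = C(27,6).

Final answer: C(27,6) = 296010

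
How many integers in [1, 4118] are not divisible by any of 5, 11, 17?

|div by 5|=823, |div by 11|=374, |div by 17|=242.
|div by 5&11|=74, |div by 5&17|=48, |div by 11&17|=22, |div by all|=4.
By inclusion-exclusion, divisible by at least one: 823+374+242-74-48-22+4 = 1299.
Not divisible by any: 4118 - 1299.

Final answer: 2819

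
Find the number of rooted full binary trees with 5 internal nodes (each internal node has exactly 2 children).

The structures are counted by the Catalan number C_n. Here n = 5.
Using C_0 = 1 and C_(k+1) = C_k x 2(2k+1)/(k+2), build up term by term: C_1=1, C_2=2, C_3=5, C_4=14, C_5=42.

Final answer: C_{5} = 42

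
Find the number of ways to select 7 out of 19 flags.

C(19,7) = 19!/(7! x 12!).

Final answer: \binom{19}{7} = 50388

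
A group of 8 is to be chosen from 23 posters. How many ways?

C(23,8) = 23!/(8! x 15!).

Final answer: \binom{23}{8} = 490314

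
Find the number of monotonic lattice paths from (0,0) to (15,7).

Each path has 15 right steps and 7 up steps in some order (22 steps total).
Choose which 7 of the 22 steps are up: C(22,7).

Final answer: C(22,7) = 170544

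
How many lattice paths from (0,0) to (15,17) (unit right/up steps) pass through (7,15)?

Paths (0,0)->(7,15): C(22,15) = 170544.
Paths (7,15)->(15,17): C(10,2) = 45.
By multiplication principle: 170544 x 45.

Final answer: 7674480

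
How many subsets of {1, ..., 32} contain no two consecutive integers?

Let a(n) count such subsets of {1, ..., n}. Either n is excluded (a(n-1) ways) or n is included, forcing n-1 out (a(n-2) ways), so a(n) = a(n-1) + a(n-2) with a(1)=2, a(2)=3.
Iterating the recurrence: a(1)=2, a(2)=3, a(3)=5, a(4)=8, a(5)=13, a(6)=21, a(7)=34, a(8)=55, a(9)=89, a(10)=144, a(11)=233, a(12)=377, a(13)=610, a(14)=987, a(15)=1597, a(16)=2584, a(17)=4181, a(18)=6765, a(19)=10946, a(20)=17711, a(21)=28657, a(22)=46368, a(23)=75025, a(24)=121393, a(25)=196418, a(26)=317811, a(27)=514229, a(28)=832040, a(29)=1346269, a(30)=2178309, a(31)=3524578, a(32)=5702887.

Final answer: 5702887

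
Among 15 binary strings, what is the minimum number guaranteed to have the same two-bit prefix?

There are 4 possible values for two-bit prefix. With 15 binary strings and 4 categories, by pigeonhole: ceiling(15/4).

Final answer: 4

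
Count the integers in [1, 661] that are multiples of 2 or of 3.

Multiples of 2: 330. Multiples of 3: 220. Of both (lcm=6): 110.
By inclusion-exclusion: 330 + 220 - 110.

Final answer: 440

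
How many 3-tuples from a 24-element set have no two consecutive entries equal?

Let g(n) count such strings. g(1) = 24, and each valid string of length n-1 extends in 23 ways (any symbol but the last), so g(n) = 23 g(n-1).
Total: g(3) = 24 x 23^2.

Final answer: 24 x 23^{2} = 12696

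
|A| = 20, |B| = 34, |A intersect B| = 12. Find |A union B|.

|A union B| = |A| + |B| - |A intersect B| = 20 + 34 - 12.

Final answer: 42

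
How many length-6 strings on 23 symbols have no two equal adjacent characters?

Let g(n) count such strings. g(1) = 23, and each valid string of length n-1 extends in 22 ways (any symbol but the last), so g(n) = 22 g(n-1).
Total: g(6) = 23 x 22^5.

Final answer: 23 x 22^{5} = 118533536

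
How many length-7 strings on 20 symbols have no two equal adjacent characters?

First character: 20 choices. Each subsequent: 19 choices (must differ from the previous one).
Total: 20 x 19^6.

Final answer: 20 x 19^{6} = 940917620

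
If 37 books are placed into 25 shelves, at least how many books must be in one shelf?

By the pigeonhole principle: ceiling(37/25).

Final answer: 2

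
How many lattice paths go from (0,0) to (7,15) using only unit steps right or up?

Each path has 7 right steps and 15 up steps in some order (22 steps total).
Choose which 15 of the 22 steps are up: C(22,15).

Final answer: C(22,15) = 170544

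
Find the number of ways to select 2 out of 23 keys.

C(23,2) = 23!/(2! x (23-2)!).

Final answer: C(23,2) = 253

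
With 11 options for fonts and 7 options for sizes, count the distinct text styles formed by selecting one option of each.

By the multiplication principle: 11 x 7.

Final answer: 77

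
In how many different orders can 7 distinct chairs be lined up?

The number of ways to arrange 7 distinct objects is 7!.

Final answer: 7! = 5040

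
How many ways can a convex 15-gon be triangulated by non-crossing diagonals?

This is counted by the nth Catalan number C_n. Here n = 15 - 2 = 13.
C_n = C(2n,n)/(n+1), so C_{13} = C(26,13)/14 = 10400600/14.

Final answer: C_{13} = 742900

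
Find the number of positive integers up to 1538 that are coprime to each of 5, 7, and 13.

|div by 5|=307, |div by 7|=219, |div by 13|=118.
|div by 5&7|=43, |div by 5&13|=23, |div by 7&13|=16, |div by all|=3.
By inclusion-exclusion, divisible by at least one: 307+219+118-43-23-16+3 = 565.
Not divisible by any: 1538 - 565.

Final answer: 973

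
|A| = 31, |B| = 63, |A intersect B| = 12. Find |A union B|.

|A union B| = |A| + |B| - |A intersect B| = 31 + 63 - 12.

Final answer: 82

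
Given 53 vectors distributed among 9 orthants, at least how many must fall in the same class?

By pigeonhole with 53 objects and 9 categories: ceiling(53/9).

Final answer: 6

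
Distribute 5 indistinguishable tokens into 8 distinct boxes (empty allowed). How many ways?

Stars and bars: C(n+k-1, k-1) = C(12,7).

Final answer: C(12,7) = 792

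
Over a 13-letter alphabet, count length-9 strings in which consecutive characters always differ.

Let g(n) count such strings. g(1) = 13, and each valid string of length n-1 extends in 12 ways (any symbol but the last), so g(n) = 12 g(n-1).
Total: g(9) = 13 x 12^8.

Final answer: 13 x 12^{8} = 5589762048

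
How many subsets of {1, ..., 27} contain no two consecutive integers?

Let a(n) count such subsets of {1, ..., n}. Either n is excluded (a(n-1) ways) or n is included, forcing n-1 out (a(n-2) ways), so a(n) = a(n-1) + a(n-2) with a(1)=2, a(2)=3.
Building up term by term: a(1)=2, a(2)=3, a(3)=5, a(4)=8, a(5)=13, a(6)=21, a(7)=34, a(8)=55, a(9)=89, a(10)=144, a(11)=233, a(12)=377, a(13)=610, a(14)=987, a(15)=1597, a(16)=2584, a(17)=4181, a(18)=6765, a(19)=10946, a(20)=17711, a(21)=28657, a(22)=46368, a(23)=75025, a(24)=121393, a(25)=196418, a(26)=317811, a(27)=514229.

Final answer: 514229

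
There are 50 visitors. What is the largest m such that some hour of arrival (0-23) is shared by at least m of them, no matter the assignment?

There are 24 possible values for hour of arrival (0-23). With 50 visitors and 24 categories, by pigeonhole: ceiling(50/24).

Final answer: 3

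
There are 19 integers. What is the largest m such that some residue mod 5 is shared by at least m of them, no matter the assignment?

There are 5 possible values for residue mod 5. With 19 integers and 5 categories, by pigeonhole: ceiling(19/5).

Final answer: 4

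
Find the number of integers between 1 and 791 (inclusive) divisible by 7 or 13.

Multiples of 7: 113. Multiples of 13: 60. Of both (lcm=91): 8.
By inclusion-exclusion: 113 + 60 - 8.

Final answer: 165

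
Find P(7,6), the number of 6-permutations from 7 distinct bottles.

P(7,6) = 7!/(7-6)! = 7!/1!.

Final answer: P(7,6) = 5040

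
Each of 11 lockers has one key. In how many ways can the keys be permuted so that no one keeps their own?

Use the recurrence D(n) = (n-1)(D(n-1) + D(n-2)) with D(0)=1, D(1)=0.
D(2) = 1 x (0 + 1) = 1
D(3) = 2 x (1 + 0) = 2
D(4) = 3 x (2 + 1) = 9
D(5) = 4 x (9 + 2) = 44
D(6) = 5 x (44 + 9) = 265
D(7) = 6 x (265 + 44) = 1854
D(8) = 7 x (1854 + 265) = 14833
D(9) = 8 x (14833 + 1854) = 133496
D(10) = 9 x (133496 + 14833) = 1334961
D(11) = 10 x (D(10) + D(9)) = 10 x (1334961 + 133496)

Final answer: D(11) = 14684570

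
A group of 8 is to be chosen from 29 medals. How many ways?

C(29,8) = 29!/(8! x 21!).

Final answer: \binom{29}{8} = 4292145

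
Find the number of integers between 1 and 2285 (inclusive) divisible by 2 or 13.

Multiples of 2: 1142. Multiples of 13: 175. Of both (lcm=26): 87.
By inclusion-exclusion: 1142 + 175 - 87.

Final answer: 1230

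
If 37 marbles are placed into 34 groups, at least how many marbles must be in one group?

By the pigeonhole principle: ceiling(37/34).

Final answer: 2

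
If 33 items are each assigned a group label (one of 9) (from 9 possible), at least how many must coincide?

There are 9 possible values for group label (one of 9). With 33 items and 9 categories, by pigeonhole: ceiling(33/9).

Final answer: 4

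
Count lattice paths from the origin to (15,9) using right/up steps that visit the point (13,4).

Paths (0,0)->(13,4): C(17,4) = 2380.
Paths (13,4)->(15,9): C(7,5) = 21.
By multiplication principle: 2380 x 21.

Final answer: 49980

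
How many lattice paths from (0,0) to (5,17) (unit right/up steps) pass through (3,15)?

Paths (0,0)->(3,15): C(18,15) = 816.
Paths (3,15)->(5,17): C(4,2) = 6.
By multiplication principle: 816 x 6.

Final answer: 4896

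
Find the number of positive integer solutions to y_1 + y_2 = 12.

Substitute y'_i = y_i - 1 (so y'_i >= 0). Then sum y'_i = 12 - 2 = 10.
Stars and bars: C(10+2-1, 2-1) = C(11,1).

Final answer: C(11,1) = 11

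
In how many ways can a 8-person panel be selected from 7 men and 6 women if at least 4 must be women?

Sum over valid woman counts:
C(6,4)C(7,4) = 525
C(6,5)C(7,3) = 210
C(6,6)C(7,2) = 21
Total: 525 + 210 + 21.

Final answer: 756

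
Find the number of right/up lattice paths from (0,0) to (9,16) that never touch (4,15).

Total paths to (9,16): C(25,16) = 2042975.
Paths through (4,15): C(19,15) x C(6,1) = 23256.
Avoiding (4,15): 2042975 - 23256.

Final answer: 2019719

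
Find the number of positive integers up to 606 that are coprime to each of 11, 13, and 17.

|div by 11|=55, |div by 13|=46, |div by 17|=35.
|div by 11&13|=4, |div by 11&17|=3, |div by 13&17|=2, |div by all|=0.
By inclusion-exclusion, divisible by at least one: 55+46+35-4-3-2+0 = 127.
Not divisible by any: 606 - 127.

Final answer: 479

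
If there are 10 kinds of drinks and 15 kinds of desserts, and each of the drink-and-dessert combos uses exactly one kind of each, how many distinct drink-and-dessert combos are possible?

By the multiplication principle: 10 x 15.

Final answer: 150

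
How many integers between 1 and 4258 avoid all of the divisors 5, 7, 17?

|div by 5|=851, |div by 7|=608, |div by 17|=250.
|div by 5&7|=121, |div by 5&17|=50, |div by 7&17|=35, |div by all|=7.
By inclusion-exclusion, divisible by at least one: 851+608+250-121-50-35+7 = 1510.
Not divisible by any: 4258 - 1510.

Final answer: 2748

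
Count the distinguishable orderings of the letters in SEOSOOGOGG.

Letters (E:1, G:3, O:4, S:2). Total letters: 10.
Permutations = 10!/(4! x 3! x 2!).

Final answer: 12600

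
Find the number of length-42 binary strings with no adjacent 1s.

Classify by the final bit: ...0 gives a(n-1) strings, ...01 gives a(n-2) strings. Thus a(n) = a(n-1) + a(n-2) with a(1)=2, a(2)=3.
Building up term by term: a(1)=2, a(2)=3, a(3)=5, a(4)=8, a(5)=13, a(6)=21, a(7)=34, a(8)=55, a(9)=89, a(10)=144, a(11)=233, a(12)=377, a(13)=610, a(14)=987, a(15)=1597, a(16)=2584, a(17)=4181, a(18)=6765, a(19)=10946, a(20)=17711, a(21)=28657, a(22)=46368, a(23)=75025, a(24)=121393, a(25)=196418, a(26)=317811, a(27)=514229, a(28)=832040, a(29)=1346269, a(30)=2178309, a(31)=3524578, a(32)=5702887, a(33)=9227465, a(34)=14930352, a(35)=24157817, a(36)=39088169, a(37)=63245986, a(38)=102334155, a(39)=165580141, a(40)=267914296, a(41)=433494437, a(42)=701408733.

Final answer: 701408733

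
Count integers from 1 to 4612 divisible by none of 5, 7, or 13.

|div by 5|=922, |div by 7|=658, |div by 13|=354.
|div by 5&7|=131, |div by 5&13|=70, |div by 7&13|=50, |div by all|=10.
By inclusion-exclusion, divisible by at least one: 922+658+354-131-70-50+10 = 1693.
Not divisible by any: 4612 - 1693.

Final answer: 2919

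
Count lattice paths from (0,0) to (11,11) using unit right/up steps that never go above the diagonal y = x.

Total monotonic paths to (11,11): C(22,11) = 705432.
A path is bad iff it touches y = x + 1; reflecting its initial segment maps bad paths bijectively onto all paths to (10,12), of which there are C(22,12) = 646646.
Valid Dyck paths: 705432 - 646646.
(Equivalently, C_{11} = C(22,11)/12 = 705432/12.)

Final answer: C_{11} = 58786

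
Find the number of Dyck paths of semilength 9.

Total monotonic paths to (9,9): C(18,9) = 48620.
Reflecting each bad path at its first crossing gives a bijection with paths to (8,10): C(18,10) = 43758.
Valid Dyck paths: 48620 - 43758.
(Equivalently, C_{9} = C(18,9)/10 = 48620/10.)

Final answer: C_{9} = 4862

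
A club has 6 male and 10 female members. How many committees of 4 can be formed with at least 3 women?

Sum over valid woman counts:
C(10,3)C(6,1) = 720
C(10,4)C(6,0) = 210
Total: 720 + 210.

Final answer: 930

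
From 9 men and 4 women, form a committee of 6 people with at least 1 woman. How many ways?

Sum over valid woman counts:
C(4,1)C(9,5) = 504
C(4,2)C(9,4) = 756
C(4,3)C(9,3) = 336
C(4,4)C(9,2) = 36
Total: 504 + 756 + 336 + 36.

Final answer: 1632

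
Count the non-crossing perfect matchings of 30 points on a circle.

The structures are counted by the Catalan number C_n. Here n = 30/2 = 15.
Using C_0 = 1 and C_(k+1) = C_k x 2(2k+1)/(k+2), build up term by term: C_1=1, C_2=2, C_3=5, C_4=14, C_5=42, C_6=132, C_7=429, C_8=1430, C_9=4862, C_10=16796, C_11=58786, C_12=208012, C_13=742900, C_14=2674440, C_15=9694845.

Final answer: C_{15} = 9694845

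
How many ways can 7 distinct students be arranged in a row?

The number of ways to arrange 7 distinct objects is 7!.

Final answer: 7! = 5040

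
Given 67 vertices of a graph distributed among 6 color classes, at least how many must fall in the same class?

By pigeonhole with 67 objects and 6 categories: ceiling(67/6).

Final answer: 12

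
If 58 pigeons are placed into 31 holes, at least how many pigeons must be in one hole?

By the pigeonhole principle: ceiling(58/31).

Final answer: 2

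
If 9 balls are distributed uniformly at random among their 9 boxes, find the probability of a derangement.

Derangements satisfy D(n) = (n-1)(D(n-1) + D(n-2)), starting from D(0)=1, D(1)=0.
Building up: D(2)=1, D(3)=2, D(4)=9, D(5)=44, D(6)=265, D(7)=1854, D(8)=14833, D(9)=133496.
Total arrangements: 9! = 362880.
Probability = D(9)/9! = 16687/45360.

Final answer: D(9)/9! = 133496/362880 = 0.367879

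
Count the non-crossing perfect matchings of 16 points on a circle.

This is counted by the nth Catalan number C_n. Here n = 16/2 = 8.
C_n = C(2n,n) - C(2n,n+1), so C_{8} = C(16,8) - C(16,9) = 12870 - 11440.

Final answer: C_{8} = 1430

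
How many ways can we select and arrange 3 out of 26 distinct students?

P(26,3) = 26!/(26-3)! = 26!/23!.

Final answer: P(26,3) = 15600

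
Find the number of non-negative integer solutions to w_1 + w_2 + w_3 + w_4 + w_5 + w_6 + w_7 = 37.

Stars and bars with 37 stars and 6 bars:
C(37+7-1, 7-1) = C(43,6).

Final answer: C(43,6) = 6096454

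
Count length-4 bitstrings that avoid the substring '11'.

Let a(n) count valid strings. If the last bit is 0 the prefix is any valid string of length n-1; if it is 1 the string must end in 01 with a valid prefix of length n-2. So a(n) = a(n-1) + a(n-2), a(1)=2, a(2)=3.
Iterating the recurrence: a(1)=2, a(2)=3, a(3)=5, a(4)=8.

Final answer: 8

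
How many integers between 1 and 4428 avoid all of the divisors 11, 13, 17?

|div by 11|=402, |div by 13|=340, |div by 17|=260.
|div by 11&13|=30, |div by 11&17|=23, |div by 13&17|=20, |div by all|=1.
By inclusion-exclusion, divisible by at least one: 402+340+260-30-23-20+1 = 930.
Not divisible by any: 4428 - 930.

Final answer: 3498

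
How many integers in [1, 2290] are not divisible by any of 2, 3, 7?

|div by 2|=1145, |div by 3|=763, |div by 7|=327.
|div by 2&3|=381, |div by 2&7|=163, |div by 3&7|=109, |div by all|=54.
By inclusion-exclusion, divisible by at least one: 1145+763+327-381-163-109+54 = 1636.
Not divisible by any: 2290 - 1636.

Final answer: 654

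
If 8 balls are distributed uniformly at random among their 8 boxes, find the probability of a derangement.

Derangements satisfy D(n) = (n-1)(D(n-1) + D(n-2)), starting from D(0)=1, D(1)=0.
Building up: D(2)=1, D(3)=2, D(4)=9, D(5)=44, D(6)=265, D(7)=1854, D(8)=14833.
Total arrangements: 8! = 40320.
Probability = D(8)/8! = 2119/5760.

Final answer: D(8)/8! = 14833/40320 = 0.367882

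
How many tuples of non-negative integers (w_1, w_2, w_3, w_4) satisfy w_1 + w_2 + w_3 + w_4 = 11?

Stars and bars with 11 stars and 3 bars:
C(11+4-1, 4-1) = C(14,3).

Final answer: C(14,3) = 364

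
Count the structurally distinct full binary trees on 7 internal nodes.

This is a standard Catalan-number count: the answer is C_n. Here n = 7.
C_n = C(2n,n)/(n+1), so C_{7} = C(14,7)/8 = 3432/8.

Final answer: C_{7} = 429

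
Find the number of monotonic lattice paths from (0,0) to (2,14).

Each path has 2 right steps and 14 up steps in some order (16 steps total).
Choose which 14 of the 16 steps are up: C(16,14).

Final answer: C(16,14) = 120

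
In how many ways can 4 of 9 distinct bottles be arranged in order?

P(9,4) = 9!/(9-4)! = 9!/5!.

Final answer: P(9,4) = 3024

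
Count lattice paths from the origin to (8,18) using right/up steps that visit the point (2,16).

Paths (0,0)->(2,16): C(18,16) = 153.
Paths (2,16)->(8,18): C(8,2) = 28.
By multiplication principle: 153 x 28.

Final answer: 4284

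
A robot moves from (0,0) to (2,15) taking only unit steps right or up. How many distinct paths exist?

Each path has 2 right steps and 15 up steps in some order (17 steps total).
Choose which 15 of the 17 steps are up: C(17,15).

Final answer: C(17,15) = 136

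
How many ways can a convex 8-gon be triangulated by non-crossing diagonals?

This is a standard Catalan-number count: the answer is C_n. Here n = 8 - 2 = 6.
Using C_0 = 1 and C_(k+1) = C_k x 2(2k+1)/(k+2), build up term by term: C_1=1, C_2=2, C_3=5, C_4=14, C_5=42, C_6=132.

Final answer: C_{6} = 132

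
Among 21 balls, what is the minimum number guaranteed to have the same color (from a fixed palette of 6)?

There are 6 possible values for color (from a fixed palette of 6). With 21 balls and 6 categories, by pigeonhole: ceiling(21/6).

Final answer: 4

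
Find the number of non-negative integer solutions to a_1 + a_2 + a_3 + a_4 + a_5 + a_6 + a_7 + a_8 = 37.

Stars and bars with 37 stars and 7 bars:
C(37+8-1, 8-1) = C(44,7).

Final answer: C(44,7) = 38320568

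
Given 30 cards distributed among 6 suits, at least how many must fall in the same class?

By pigeonhole with 30 objects and 6 categories: ceiling(30/6).

Final answer: 5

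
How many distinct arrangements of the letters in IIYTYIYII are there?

Letters (I:5, T:1, Y:3). Total letters: 9.
Permutations = 9!/(5! x 3!).

Final answer: 504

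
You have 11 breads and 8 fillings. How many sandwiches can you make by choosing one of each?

By the multiplication principle: 11 x 8.

Final answer: 88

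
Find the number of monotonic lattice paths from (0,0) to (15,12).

Each path has 15 right steps and 12 up steps in some order (27 steps total).
Choose which 12 of the 27 steps are up: C(27,12).

Final answer: C(27,12) = 17383860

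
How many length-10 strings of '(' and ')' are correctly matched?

This is counted by the nth Catalan number C_n. Here n = 5 (pairs).
C_n = C(2n,n) - C(2n,n+1), so C_{5} = C(10,5) - C(10,6) = 252 - 210.

Final answer: C_{5} = 42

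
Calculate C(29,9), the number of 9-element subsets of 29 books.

C(29,9) = 29!/(9! x 20!).

Final answer: \binom{29}{9} = 10015005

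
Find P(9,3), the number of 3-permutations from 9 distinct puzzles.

P(9,3) = 9!/(9-3)! = 9!/6!.

Final answer: P(9,3) = 504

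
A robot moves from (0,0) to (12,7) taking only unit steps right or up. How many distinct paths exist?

Each path has 12 right steps and 7 up steps in some order (19 steps total).
Choose which 7 of the 19 steps are up: C(19,7).

Final answer: C(19,7) = 50388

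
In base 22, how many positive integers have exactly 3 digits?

Leading digit: 21 options (nonzero). Other 2 digit(s): 22 options each.
Total: 21 x 22^2.

Final answer: 10164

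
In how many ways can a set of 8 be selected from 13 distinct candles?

C(13,8) = 13!/(8! x (13-8)!).

Final answer: C(13,8) = 1287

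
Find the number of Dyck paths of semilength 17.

Total monotonic paths to (17,17): C(34,17) = 2333606220.
By the reflection principle, paths that go above the diagonal number C(34,18) = 2203961430.
Valid Dyck paths: 2333606220 - 2203961430.
(This is the Catalan number C_{17}.)

Final answer: C_{17} = 129644790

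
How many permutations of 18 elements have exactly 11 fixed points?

Choose which 11 elements are fixed: C(18,11) = 31824.
Derange the remaining 7 using D(j) = (j-1)(D(j-1) + D(j-2)), D(0)=1, D(1)=0: D(2)=1, D(3)=2, D(4)=9, D(5)=44, D(6)=265, D(7)=1854.
Total: 31824 x 1854.

Final answer: C(18,11) D(7) = 59001696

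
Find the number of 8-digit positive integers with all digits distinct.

First digit: 9 (not 0). Second: 9 (not first). Third: 8, etc.
Total: 9 x 9 x 8 x 7 x 6 x 5 x 4 x 3.

Final answer: 1632960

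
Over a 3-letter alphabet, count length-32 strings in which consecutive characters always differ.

Let g(n) count such strings. g(1) = 3, and each valid string of length n-1 extends in 2 ways (any symbol but the last), so g(n) = 2 g(n-1).
Total: g(32) = 3 x 2^31.

Final answer: 3 x 2^{31} = 6442450944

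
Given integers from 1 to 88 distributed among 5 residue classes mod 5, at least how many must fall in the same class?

By pigeonhole with 88 objects and 5 categories: ceiling(88/5).

Final answer: 18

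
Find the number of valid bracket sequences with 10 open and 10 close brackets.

This is counted by the nth Catalan number C_n. Here n = 10 (pairs).
Using C_0 = 1 and C_(k+1) = C_k x 2(2k+1)/(k+2), build up term by term: C_1=1, C_2=2, C_3=5, C_4=14, C_5=42, C_6=132, C_7=429, C_8=1430, C_9=4862, C_10=16796.

Final answer: C_{10} = 16796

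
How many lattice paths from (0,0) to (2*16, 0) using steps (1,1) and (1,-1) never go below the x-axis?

Total monotonic paths to (16,16): C(32,16) = 601080390.
By the reflection principle, paths that go above the diagonal number C(32,17) = 565722720.
Valid Dyck paths: 601080390 - 565722720.
(Equivalently, C_{16} = C(32,16)/17 = 601080390/17.)

Final answer: C_{16} = 35357670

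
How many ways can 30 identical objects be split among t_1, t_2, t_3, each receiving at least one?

Substitute t'_i = t_i - 1 (so t'_i >= 0). Then sum t'_i = 30 - 3 = 27.
Stars and bars: C(27+3-1, 3-1) = C(29,2).

Final answer: C(29,2) = 406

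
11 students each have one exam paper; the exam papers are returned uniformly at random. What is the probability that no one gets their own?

Derangements satisfy D(n) = (n-1)(D(n-1) + D(n-2)), starting from D(0)=1, D(1)=0.
Building up: D(2)=1, D(3)=2, D(4)=9, D(5)=44, D(6)=265, D(7)=1854, D(8)=14833, D(9)=133496, D(10)=1334961, D(11)=14684570.
Total arrangements: 11! = 39916800.
Probability = D(11)/11! = 1468457/3991680.

Final answer: D(11)/11! = 14684570/39916800 = 0.367879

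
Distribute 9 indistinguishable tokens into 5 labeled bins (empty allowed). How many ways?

Stars and bars: C(n+k-1, k-1) = C(13,4).

Final answer: C(13,4) = 715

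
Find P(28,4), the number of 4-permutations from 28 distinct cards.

P(28,4) = 28!/(28-4)! = 28!/24!.

Final answer: P(28,4) = 491400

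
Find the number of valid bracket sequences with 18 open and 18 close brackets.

This is counted by the nth Catalan number C_n. Here n = 18 (pairs).
C_n = C(2n,n) - C(2n,n+1), so C_{18} = C(36,18) - C(36,19) = 9075135300 - 8597496600.

Final answer: C_{18} = 477638700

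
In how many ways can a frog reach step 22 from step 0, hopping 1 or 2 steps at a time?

Let f(n) be the number of climbs. Removing the last move (1 or 2 steps) gives f(n) = f(n-1) + f(n-2); base cases f(1)=1, f(2)=2.
Computing successive values: f(1)=1, f(2)=2, f(3)=3, f(4)=5, f(5)=8, f(6)=13, f(7)=21, f(8)=34, f(9)=55, f(10)=89, f(11)=144, f(12)=233, f(13)=377, f(14)=610, f(15)=987, f(16)=1597, f(17)=2584, f(18)=4181, f(19)=6765, f(20)=10946, f(21)=17711, f(22)=28657.

Final answer: 28657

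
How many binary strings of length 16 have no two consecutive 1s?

A valid string ends in 0 (append to any length-(n-1) valid string) or in 01 (append to any length-(n-2) valid string), so a(n) = a(n-1) + a(n-2) with a(1)=2, a(2)=3.
Building up term by term: a(1)=2, a(2)=3, a(3)=5, a(4)=8, a(5)=13, a(6)=21, a(7)=34, a(8)=55, a(9)=89, a(10)=144, a(11)=233, a(12)=377, a(13)=610, a(14)=987, a(15)=1597, a(16)=2584.

Final answer: 2584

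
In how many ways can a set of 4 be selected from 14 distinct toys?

C(14,4) = 14!/(4! x (14-4)!).

Final answer: C(14,4) = 1001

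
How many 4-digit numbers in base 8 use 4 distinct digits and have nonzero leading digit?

The leading digit has 7 choices (anything but zero); the next has 7 (anything but the first), then 6, and so on, one fewer each time.
Total: 7 x 7 x 6 x 5.

Final answer: 1470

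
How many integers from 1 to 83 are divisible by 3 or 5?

Multiples of 3: 27. Multiples of 5: 16. Of both (lcm=15): 5.
By inclusion-exclusion: 27 + 16 - 5.

Final answer: 38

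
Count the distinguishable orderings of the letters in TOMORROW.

Letters (M:1, O:3, R:2, T:1, W:1). Total letters: 8.
Permutations = 8!/(3! x 2!).

Final answer: 3360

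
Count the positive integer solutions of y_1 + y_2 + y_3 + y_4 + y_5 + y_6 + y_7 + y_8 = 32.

Substitute y'_i = y_i - 1 (so y'_i >= 0). Then sum y'_i = 32 - 8 = 24.
Stars and bars: C(24+8-1, 8-1) = C(31,7).

Final answer: C(31,7) = 2629575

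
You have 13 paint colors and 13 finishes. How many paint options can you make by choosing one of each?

By the multiplication principle: 13 x 13.

Final answer: 169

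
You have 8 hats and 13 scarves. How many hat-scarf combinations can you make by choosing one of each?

By the multiplication principle: 8 x 13.

Final answer: 104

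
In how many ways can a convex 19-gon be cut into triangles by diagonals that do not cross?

The structures are counted by the Catalan number C_n. Here n = 19 - 2 = 17.
C_n = (2n)!/(n!(n+1)!), so C_{17} = 34!/(17! x 18!) = C(34,17)/18 = 2333606220/18.

Final answer: C_{17} = 129644790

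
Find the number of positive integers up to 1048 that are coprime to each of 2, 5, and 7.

|div by 2|=524, |div by 5|=209, |div by 7|=149.
|div by 2&5|=104, |div by 2&7|=74, |div by 5&7|=29, |div by all|=14.
By inclusion-exclusion, divisible by at least one: 524+209+149-104-74-29+14 = 689.
Not divisible by any: 1048 - 689.

Final answer: 359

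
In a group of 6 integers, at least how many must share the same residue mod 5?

There are 5 possible values for residue mod 5. With 6 integers and 5 categories, by pigeonhole: ceiling(6/5).

Final answer: 2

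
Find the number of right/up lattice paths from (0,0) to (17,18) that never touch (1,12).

Total paths to (17,18): C(35,18) = 4537567650.
Paths through (1,12): C(13,12) x C(22,6) = 969969.
Avoiding (1,12): 4537567650 - 969969.

Final answer: 4536597681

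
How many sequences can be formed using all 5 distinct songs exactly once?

The number of ways to arrange 5 distinct objects is 5!.

Final answer: 5! = 120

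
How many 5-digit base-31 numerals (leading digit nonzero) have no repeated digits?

The leading digit has 30 choices (anything but zero); the next has 30 (anything but the first), then 29, and so on, one fewer each time.
Total: 30 x 30 x 29 x 28 x 27.

Final answer: 19731600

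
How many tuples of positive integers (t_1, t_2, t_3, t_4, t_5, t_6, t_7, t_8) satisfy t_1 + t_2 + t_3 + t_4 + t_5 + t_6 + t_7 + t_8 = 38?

Substitute t'_i = t_i - 1 (so t'_i >= 0). Then sum t'_i = 38 - 8 = 30.
Stars and bars: C(30+8-1, 8-1) = C(37,7).

Final answer: C(37,7) = 10295472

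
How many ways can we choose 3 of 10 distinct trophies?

C(10,3) = 10!/(3! x (10-3)!).

Final answer: C(10,3) = 120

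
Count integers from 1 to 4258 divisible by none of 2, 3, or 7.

|div by 2|=2129, |div by 3|=1419, |div by 7|=608.
|div by 2&3|=709, |div by 2&7|=304, |div by 3&7|=202, |div by all|=101.
By inclusion-exclusion, divisible by at least one: 2129+1419+608-709-304-202+101 = 3042.
Not divisible by any: 4258 - 3042.

Final answer: 1216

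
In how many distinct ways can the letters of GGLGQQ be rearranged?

Letters (G:3, L:1, Q:2). Total letters: 6.
Permutations = 6!/(3! x 2!).

Final answer: 60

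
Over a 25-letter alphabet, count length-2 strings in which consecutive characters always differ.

Let g(n) count such strings. g(1) = 25, and each valid string of length n-1 extends in 24 ways (any symbol but the last), so g(n) = 24 g(n-1).
Total: g(2) = 25 x 24^1.

Final answer: 25 x 24^{1} = 600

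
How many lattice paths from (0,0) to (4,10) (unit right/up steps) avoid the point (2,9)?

Total paths to (4,10): C(14,10) = 1001.
Paths through (2,9): C(11,9) x C(3,1) = 165.
Avoiding (2,9): 1001 - 165.

Final answer: 836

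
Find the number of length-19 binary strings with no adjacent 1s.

Let a(n) count valid strings. If the last bit is 0 the prefix is any valid string of length n-1; if it is 1 the string must end in 01 with a valid prefix of length n-2. So a(n) = a(n-1) + a(n-2), a(1)=2, a(2)=3.
Building up term by term: a(1)=2, a(2)=3, a(3)=5, a(4)=8, a(5)=13, a(6)=21, a(7)=34, a(8)=55, a(9)=89, a(10)=144, a(11)=233, a(12)=377, a(13)=610, a(14)=987, a(15)=1597, a(16)=2584, a(17)=4181, a(18)=6765, a(19)=10946.

Final answer: 10946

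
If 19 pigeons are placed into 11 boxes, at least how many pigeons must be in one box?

By the pigeonhole principle: ceiling(19/11).

Final answer: 2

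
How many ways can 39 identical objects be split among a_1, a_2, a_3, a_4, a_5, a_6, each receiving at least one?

Substitute a'_i = a_i - 1 (so a'_i >= 0). Then sum a'_i = 39 - 6 = 33.
Stars and bars: C(33+6-1, 6-1) = C(38,5).

Final answer: C(38,5) = 501942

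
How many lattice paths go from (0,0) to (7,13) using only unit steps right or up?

Each path has 7 right steps and 13 up steps in some order (20 steps total).
Choose which 13 of the 20 steps are up: C(20,13).

Final answer: C(20,13) = 77520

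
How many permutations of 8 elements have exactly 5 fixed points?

Choose which 5 elements are fixed: C(8,5) = 56.
Derange the remaining 3 using D(j) = (j-1)(D(j-1) + D(j-2)), D(0)=1, D(1)=0: D(2)=1, D(3)=2.
Total: 56 x 2.

Final answer: C(8,5) D(3) = 112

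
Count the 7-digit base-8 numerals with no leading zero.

Leading digit: 7 options (nonzero). Other 6 digit(s): 8 options each.
Total: 7 x 8^6.

Final answer: 1835008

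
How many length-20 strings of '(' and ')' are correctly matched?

This is a standard Catalan-number count: the answer is C_n. Here n = 10 (pairs).
Using C_0 = 1 and C_(k+1) = C_k x 2(2k+1)/(k+2), build up term by term: C_1=1, C_2=2, C_3=5, C_4=14, C_5=42, C_6=132, C_7=429, C_8=1430, C_9=4862, C_10=16796.

Final answer: C_{10} = 16796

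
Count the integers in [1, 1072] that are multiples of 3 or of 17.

Multiples of 3: 357. Multiples of 17: 63. Of both (lcm=51): 21.
By inclusion-exclusion: 357 + 63 - 21.

Final answer: 399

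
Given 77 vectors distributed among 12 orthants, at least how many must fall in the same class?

By pigeonhole with 77 objects and 12 categories: ceiling(77/12).

Final answer: 7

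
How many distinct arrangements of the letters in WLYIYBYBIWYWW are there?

Letters (B:2, I:2, L:1, W:4, Y:4). Total letters: 13.
Permutations = 13!/(4! x 4! x 2! x 2!).

Final answer: 2702700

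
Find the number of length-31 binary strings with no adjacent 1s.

Let a(n) count valid strings. If the last bit is 0 the prefix is any valid string of length n-1; if it is 1 the string must end in 01 with a valid prefix of length n-2. So a(n) = a(n-1) + a(n-2), a(1)=2, a(2)=3.
Computing successive values: a(1)=2, a(2)=3, a(3)=5, a(4)=8, a(5)=13, a(6)=21, a(7)=34, a(8)=55, a(9)=89, a(10)=144, a(11)=233, a(12)=377, a(13)=610, a(14)=987, a(15)=1597, a(16)=2584, a(17)=4181, a(18)=6765, a(19)=10946, a(20)=17711, a(21)=28657, a(22)=46368, a(23)=75025, a(24)=121393, a(25)=196418, a(26)=317811, a(27)=514229, a(28)=832040, a(29)=1346269, a(30)=2178309, a(31)=3524578.

Final answer: 3524578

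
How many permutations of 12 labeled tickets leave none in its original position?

D(n) = (n-1)(D(n-1) + D(n-2)), D(0)=1, D(1)=0.
D(2) = 1 x (0 + 1) = 1
D(3) = 2 x (1 + 0) = 2
D(4) = 3 x (2 + 1) = 9
D(5) = 4 x (9 + 2) = 44
D(6) = 5 x (44 + 9) = 265
D(7) = 6 x (265 + 44) = 1854
D(8) = 7 x (1854 + 265) = 14833
D(9) = 8 x (14833 + 1854) = 133496
D(10) = 9 x (133496 + 14833) = 1334961
D(11) = 10 x (1334961 + 133496) = 14684570
D(12) = 11 x (D(11) + D(10)) = 11 x (14684570 + 1334961)

Final answer: D(12) = 176214841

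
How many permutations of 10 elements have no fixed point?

Derangements satisfy D(n) = (n-1)(D(n-1) + D(n-2)), starting from D(0)=1, D(1)=0.
Building up: D(2)=1, D(3)=2, D(4)=9, D(5)=44, D(6)=265, D(7)=1854, D(8)=14833, D(9)=133496.
D(10) = 9 x (D(9) + D(8)) = 9 x (133496 + 14833).

Final answer: D(10) = 1334961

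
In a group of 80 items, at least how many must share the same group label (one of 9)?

There are 9 possible values for group label (one of 9). With 80 items and 9 categories, by pigeonhole: ceiling(80/9).

Final answer: 9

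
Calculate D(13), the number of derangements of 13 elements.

Use the recurrence D(n) = (n-1)(D(n-1) + D(n-2)) with D(0)=1, D(1)=0.
D(2) = 1 x (0 + 1) = 1
D(3) = 2 x (1 + 0) = 2
D(4) = 3 x (2 + 1) = 9
D(5) = 4 x (9 + 2) = 44
D(6) = 5 x (44 + 9) = 265
D(7) = 6 x (265 + 44) = 1854
D(8) = 7 x (1854 + 265) = 14833
D(9) = 8 x (14833 + 1854) = 133496
D(10) = 9 x (133496 + 14833) = 1334961
D(11) = 10 x (1334961 + 133496) = 14684570
D(12) = 11 x (14684570 + 1334961) = 176214841
D(13) = 12 x (D(12) + D(11)) = 12 x (176214841 + 14684570)

Final answer: D(13) = 2290792932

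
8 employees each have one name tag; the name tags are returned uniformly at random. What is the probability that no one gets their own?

D(n) = (n-1)(D(n-1) + D(n-2)), D(0)=1, D(1)=0.
Building up: D(2)=1, D(3)=2, D(4)=9, D(5)=44, D(6)=265, D(7)=1854, D(8)=14833.
Total arrangements: 8! = 40320.
Probability = D(8)/8! = 2119/5760.

Final answer: D(8)/8! = 14833/40320 = 0.367882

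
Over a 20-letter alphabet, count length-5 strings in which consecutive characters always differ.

First character: 20 choices. Each subsequent: 19 choices (must differ from the previous one).
Total: 20 x 19^4.

Final answer: 20 x 19^{4} = 2606420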